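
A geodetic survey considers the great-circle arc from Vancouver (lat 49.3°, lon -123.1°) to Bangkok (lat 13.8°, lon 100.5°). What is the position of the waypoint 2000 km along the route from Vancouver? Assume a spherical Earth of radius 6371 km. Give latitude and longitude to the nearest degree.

≈ lat 60°, lon -149°

Convert each endpoint to a unit vector on the sphere (x = cos φ cos λ, y = cos φ sin λ, z = sin φ).
The central angle between the endpoints is δ = arccos(p₁·p₂) ≈ 1.852 rad (106.1°). The total great-circle distance is δ·R ≈ 1.852 × 6371 ≈ 11801 km, so the target fraction is f = 2000/11801 ≈ 0.169.
Interpolate at f ≈ 0.169 with slerp weights a = sin((1−f)δ)/sin δ ≈ 1.040, b = sin(fδ)/sin δ ≈ 0.321.
p = a·p₁ + b·p₂ ≈ (-0.427, -0.261, 0.865); φ = arcsin(p_z) ≈ 59.93°, λ = atan2(p_y, p_x) ≈ -148.55°.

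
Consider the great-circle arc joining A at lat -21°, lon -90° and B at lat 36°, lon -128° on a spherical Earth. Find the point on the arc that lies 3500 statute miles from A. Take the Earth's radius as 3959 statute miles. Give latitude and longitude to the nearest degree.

≈ lat 22°, lon -117°

From cos δ = sin φ₁ sin φ₂ + cos φ₁ cos φ₂ cos Δλ, the central angle is δ ≈ 1.176 rad (67.4°). The total great-circle distance is δ·R ≈ 1.176 × 3959 ≈ 4656 mi, so the target fraction is f = 3500/4656 ≈ 0.752.
Interpolate at f ≈ 0.752 with slerp weights a = sin((1−f)δ)/sin δ ≈ 0.312, b = sin(fδ)/sin δ ≈ 0.838.
p = a·p₁ + b·p₂ ≈ (-0.417, -0.825, 0.381); φ = arcsin(p_z) ≈ 22.37°, λ = atan2(p_y, p_x) ≈ -116.82°.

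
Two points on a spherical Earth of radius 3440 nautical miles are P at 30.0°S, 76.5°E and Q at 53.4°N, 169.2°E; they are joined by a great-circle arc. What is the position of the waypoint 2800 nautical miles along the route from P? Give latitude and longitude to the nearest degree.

≈ 8°N, 105°E

Write both endpoints as unit vectors p₁, p₂ with components (cos φ cos λ, cos φ sin λ, sin φ).
The central angle between the endpoints is δ = arccos(p₁·p₂) ≈ 2.011 rad (115.2°). The total great-circle distance is δ·R ≈ 2.011 × 3440 ≈ 6916 nmi, so the target fraction is f = 2800/6916 ≈ 0.405.
Interpolate at f ≈ 0.405 with slerp weights a = sin((1−f)δ)/sin δ ≈ 1.029, b = sin(fδ)/sin δ ≈ 0.803.
p = a·p₁ + b·p₂ ≈ (-0.263, 0.956, 0.131); φ = arcsin(p_z) ≈ 7.51°, λ = atan2(p_y, p_x) ≈ 105.36°.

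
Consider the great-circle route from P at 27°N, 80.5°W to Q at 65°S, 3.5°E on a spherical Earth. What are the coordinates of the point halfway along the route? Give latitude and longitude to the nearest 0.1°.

≈ 23.8°S, 56.3°W

Write both endpoints as unit vectors p₁, p₂ with components (cos φ cos λ, cos φ sin λ, sin φ).
The central angle between the endpoints is δ = arccos(p₁·p₂) ≈ 1.952 rad (111.8°).
Interpolate at f = 1/2 with slerp weights a = sin((1−f)δ)/sin δ ≈ 0.892, b = sin(fδ)/sin δ ≈ 0.892.
p = a·p₁ + b·p₂ ≈ (0.508, -0.761, -0.404); φ = arcsin(p_z) ≈ -23.81°, λ = atan2(p_y, p_x) ≈ -56.30°.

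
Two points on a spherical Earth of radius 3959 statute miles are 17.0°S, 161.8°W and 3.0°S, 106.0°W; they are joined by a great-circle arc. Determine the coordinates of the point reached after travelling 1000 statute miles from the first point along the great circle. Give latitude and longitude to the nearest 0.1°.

Convert each endpoint to a unit vector on the sphere (x = cos φ cos λ, y = cos φ sin λ, z = sin φ).
The central angle between the endpoints is δ = arccos(p₁·p₂) ≈ 0.986 rad (56.5°). The total great-circle distance is δ·R ≈ 0.986 × 3959 ≈ 3903 mi, so the target fraction is f = 1000/3903 ≈ 0.256.
Interpolate at f ≈ 0.256 with slerp weights a = sin((1−f)δ)/sin δ ≈ 0.803, b = sin(fδ)/sin δ ≈ 0.300.
p = a·p₁ + b·p₂ ≈ (-0.812, -0.528, -0.250); φ = arcsin(p_z) ≈ -14.50°, λ = atan2(p_y, p_x) ≈ -146.98°.

≈ 14.5°S, 147.0°W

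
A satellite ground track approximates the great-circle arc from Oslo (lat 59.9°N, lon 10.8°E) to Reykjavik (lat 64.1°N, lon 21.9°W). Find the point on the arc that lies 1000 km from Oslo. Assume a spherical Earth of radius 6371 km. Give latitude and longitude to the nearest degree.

≈ lat 63°N, lon 7°W

From cos δ = sin φ₁ sin φ₂ + cos φ₁ cos φ₂ cos Δλ, the central angle is δ ≈ 0.274 rad (15.7°). The total great-circle distance is δ·R ≈ 0.274 × 6371 ≈ 1748 km, so the target fraction is f = 1000/1748 ≈ 0.572.
Interpolate at f ≈ 0.572 with slerp weights a = sin((1−f)δ)/sin δ ≈ 0.432, b = sin(fδ)/sin δ ≈ 0.577.
p = a·p₁ + b·p₂ ≈ (0.447, -0.053, 0.893); φ = arcsin(p_z) ≈ 63.26°, λ = atan2(p_y, p_x) ≈ -6.81°.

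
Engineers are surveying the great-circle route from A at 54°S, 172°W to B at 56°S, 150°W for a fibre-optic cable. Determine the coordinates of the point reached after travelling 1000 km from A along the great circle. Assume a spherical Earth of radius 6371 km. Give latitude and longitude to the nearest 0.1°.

≈ 55.8°S, 156.6°W

Write both endpoints as unit vectors p₁, p₂ with components (cos φ cos λ, cos φ sin λ, sin φ).
The central angle between the endpoints is δ = arccos(p₁·p₂) ≈ 0.222 rad (12.7°). The total great-circle distance is δ·R ≈ 0.222 × 6371 ≈ 1414 km, so the target fraction is f = 1000/1414 ≈ 0.707.
Interpolate at f ≈ 0.707 with slerp weights a = sin((1−f)δ)/sin δ ≈ 0.295, b = sin(fδ)/sin δ ≈ 0.710.
p = a·p₁ + b·p₂ ≈ (-0.516, -0.223, -0.827); φ = arcsin(p_z) ≈ -55.83°, λ = atan2(p_y, p_x) ≈ -156.65°.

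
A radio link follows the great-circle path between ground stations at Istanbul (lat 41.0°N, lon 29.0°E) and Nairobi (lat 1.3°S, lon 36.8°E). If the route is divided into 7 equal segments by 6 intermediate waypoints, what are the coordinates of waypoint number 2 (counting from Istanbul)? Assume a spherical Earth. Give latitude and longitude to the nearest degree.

≈ lat 29°N, lon 32°E

Write both endpoints as unit vectors p₁, p₂ with components (cos φ cos λ, cos φ sin λ, sin φ).
The central angle between the endpoints is δ = arccos(p₁·p₂) ≈ 0.749 rad (42.9°).
Interpolate at f = 2/7 with slerp weights a = sin((1−f)δ)/sin δ ≈ 0.749, b = sin(fδ)/sin δ ≈ 0.312.
p = a·p₁ + b·p₂ ≈ (0.744, 0.461, 0.484); φ = arcsin(p_z) ≈ 28.96°, λ = atan2(p_y, p_x) ≈ 31.77°.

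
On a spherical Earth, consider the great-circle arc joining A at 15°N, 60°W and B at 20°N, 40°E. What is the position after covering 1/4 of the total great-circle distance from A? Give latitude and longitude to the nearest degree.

≈ 22°N, 36°W

Write both endpoints as unit vectors p₁, p₂ with components (cos φ cos λ, cos φ sin λ, sin φ).
The central angle between the endpoints is δ = arccos(p₁·p₂) ≈ 1.640 rad (94.0°).
Interpolate at f = 1/4 with slerp weights a = sin((1−f)δ)/sin δ ≈ 0.945, b = sin(fδ)/sin δ ≈ 0.400.
p = a·p₁ + b·p₂ ≈ (0.744, -0.549, 0.381); φ = arcsin(p_z) ≈ 22.41°, λ = atan2(p_y, p_x) ≈ -36.43°.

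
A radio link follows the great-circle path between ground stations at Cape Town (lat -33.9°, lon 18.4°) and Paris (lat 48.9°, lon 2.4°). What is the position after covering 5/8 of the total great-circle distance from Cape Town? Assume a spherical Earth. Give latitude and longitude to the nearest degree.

Convert each endpoint to a unit vector on the sphere (x = cos φ cos λ, y = cos φ sin λ, z = sin φ).
The central angle between the endpoints is δ = arccos(p₁·p₂) ≈ 1.466 rad (84.0°).
Interpolate at f = 5/8 with slerp weights a = sin((1−f)δ)/sin δ ≈ 0.525, b = sin(fδ)/sin δ ≈ 0.798.
p = a·p₁ + b·p₂ ≈ (0.938, 0.160, 0.308); φ = arcsin(p_z) ≈ 17.95°, λ = atan2(p_y, p_x) ≈ 9.66°.

≈ lat 18°, lon 10°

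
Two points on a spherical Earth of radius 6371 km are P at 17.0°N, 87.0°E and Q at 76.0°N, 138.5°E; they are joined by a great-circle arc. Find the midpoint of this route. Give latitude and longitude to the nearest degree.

Write both endpoints as unit vectors p₁, p₂ with components (cos φ cos λ, cos φ sin λ, sin φ).
The central angle between the endpoints is δ = arccos(p₁·p₂) ≈ 1.129 rad (64.7°).
Interpolate at f = 1/2 with slerp weights a = sin((1−f)δ)/sin δ ≈ 0.592, b = sin(fδ)/sin δ ≈ 0.592.
p = a·p₁ + b·p₂ ≈ (-0.078, 0.660, 0.747); φ = arcsin(p_z) ≈ 48.35°, λ = atan2(p_y, p_x) ≈ 96.71°.

≈ 48°N, 97°E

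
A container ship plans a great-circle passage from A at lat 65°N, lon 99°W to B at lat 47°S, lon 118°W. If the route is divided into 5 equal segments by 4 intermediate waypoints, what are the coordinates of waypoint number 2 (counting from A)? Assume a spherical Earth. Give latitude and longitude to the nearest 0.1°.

From cos δ = sin φ₁ sin φ₂ + cos φ₁ cos φ₂ cos Δλ, the central angle is δ ≈ 1.972 rad (113.0°).
Interpolate at f = 2/5 with slerp weights a = sin((1−f)δ)/sin δ ≈ 1.006, b = sin(fδ)/sin δ ≈ 0.771.
p = a·p₁ + b·p₂ ≈ (-0.313, -0.884, 0.348); φ = arcsin(p_z) ≈ 20.35°, λ = atan2(p_y, p_x) ≈ -109.51°.

≈ lat 20.4°N, lon 109.5°W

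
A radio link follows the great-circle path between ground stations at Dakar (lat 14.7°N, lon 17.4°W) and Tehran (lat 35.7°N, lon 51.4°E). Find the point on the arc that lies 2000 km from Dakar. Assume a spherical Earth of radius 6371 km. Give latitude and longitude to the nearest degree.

Convert each endpoint to a unit vector on the sphere (x = cos φ cos λ, y = cos φ sin λ, z = sin φ).
The central angle between the endpoints is δ = arccos(p₁·p₂) ≈ 1.124 rad (64.4°). The total great-circle distance is δ·R ≈ 1.124 × 6371 ≈ 7161 km, so the target fraction is f = 2000/7161 ≈ 0.279.
Interpolate at f ≈ 0.279 with slerp weights a = sin((1−f)δ)/sin δ ≈ 0.803, b = sin(fδ)/sin δ ≈ 0.342.
p = a·p₁ + b·p₂ ≈ (0.915, -0.015, 0.404); φ = arcsin(p_z) ≈ 23.80°, λ = atan2(p_y, p_x) ≈ -0.94°.

≈ lat 24°N, lon 1°W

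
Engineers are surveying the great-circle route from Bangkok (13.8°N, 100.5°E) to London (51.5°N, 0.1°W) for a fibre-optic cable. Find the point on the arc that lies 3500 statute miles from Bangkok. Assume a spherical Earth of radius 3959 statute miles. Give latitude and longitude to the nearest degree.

≈ 48°N, 55°E

Convert each endpoint to a unit vector on the sphere (x = cos φ cos λ, y = cos φ sin λ, z = sin φ).
The central angle between the endpoints is δ = arccos(p₁·p₂) ≈ 1.495 rad (85.7°). The total great-circle distance is δ·R ≈ 1.495 × 3959 ≈ 5920 mi, so the target fraction is f = 3500/5920 ≈ 0.591.
Interpolate at f ≈ 0.591 with slerp weights a = sin((1−f)δ)/sin δ ≈ 0.575, b = sin(fδ)/sin δ ≈ 0.776.
p = a·p₁ + b·p₂ ≈ (0.381, 0.549, 0.744); φ = arcsin(p_z) ≈ 48.09°, λ = atan2(p_y, p_x) ≈ 55.23°.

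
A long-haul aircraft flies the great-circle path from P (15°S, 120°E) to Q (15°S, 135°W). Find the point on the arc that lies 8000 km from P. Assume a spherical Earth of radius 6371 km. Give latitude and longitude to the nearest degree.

≈ (22°S, 164°W)

Convert each endpoint to a unit vector on the sphere (x = cos φ cos λ, y = cos φ sin λ, z = sin φ).
The central angle between the endpoints is δ = arccos(p₁·p₂) ≈ 1.746 rad (100.0°). The total great-circle distance is δ·R ≈ 1.746 × 6371 ≈ 11125 km, so the target fraction is f = 8000/11125 ≈ 0.719.
Interpolate at f ≈ 0.719 with slerp weights a = sin((1−f)δ)/sin δ ≈ 0.478, b = sin(fδ)/sin δ ≈ 0.966.
p = a·p₁ + b·p₂ ≈ (-0.891, -0.259, -0.374); φ = arcsin(p_z) ≈ -21.95°, λ = atan2(p_y, p_x) ≈ -163.77°.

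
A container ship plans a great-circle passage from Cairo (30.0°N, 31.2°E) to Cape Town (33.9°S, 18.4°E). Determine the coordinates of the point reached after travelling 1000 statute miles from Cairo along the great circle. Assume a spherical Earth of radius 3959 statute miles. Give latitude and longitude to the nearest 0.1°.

≈ 15.8°N, 28.2°E

Write both endpoints as unit vectors p₁, p₂ with components (cos φ cos λ, cos φ sin λ, sin φ).
The central angle between the endpoints is δ = arccos(p₁·p₂) ≈ 1.135 rad (65.0°). The total great-circle distance is δ·R ≈ 1.135 × 3959 ≈ 4494 mi, so the target fraction is f = 1000/4494 ≈ 0.223.
Interpolate at f ≈ 0.223 with slerp weights a = sin((1−f)δ)/sin δ ≈ 0.852, b = sin(fδ)/sin δ ≈ 0.276.
p = a·p₁ + b·p₂ ≈ (0.848, 0.454, 0.272); φ = arcsin(p_z) ≈ 15.80°, λ = atan2(p_y, p_x) ≈ 28.18°.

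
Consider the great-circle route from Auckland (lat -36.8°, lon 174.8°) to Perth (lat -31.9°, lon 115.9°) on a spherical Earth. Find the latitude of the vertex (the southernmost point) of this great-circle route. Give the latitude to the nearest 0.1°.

≈ -38.6°

The great circle lies in the plane with unit normal n̂ = (p₁ × p₂)/|p₁ × p₂|.
Here n̂_z ≈ -0.782; the vertex latitude is φ_max = arccos|n̂_z| ≈ 38.6°.
Check via Clairaut: cos φ_max = |cos φ₁| · sin C = cos(36.8°)·sin(102.4°) ≈ 0.782, again giving ≈ 38.6°.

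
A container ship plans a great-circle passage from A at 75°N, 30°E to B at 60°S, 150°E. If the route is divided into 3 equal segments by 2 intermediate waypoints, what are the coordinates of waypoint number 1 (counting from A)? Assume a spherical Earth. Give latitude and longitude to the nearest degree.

Write both endpoints as unit vectors p₁, p₂ with components (cos φ cos λ, cos φ sin λ, sin φ).
The central angle between the endpoints is δ = arccos(p₁·p₂) ≈ 2.693 rad (154.3°).
Interpolate at f = 1/3 with slerp weights a = sin((1−f)δ)/sin δ ≈ 2.249, b = sin(fδ)/sin δ ≈ 1.804.
p = a·p₁ + b·p₂ ≈ (-0.277, 0.742, 0.610); φ = arcsin(p_z) ≈ 37.60°, λ = atan2(p_y, p_x) ≈ 110.47°.

≈ 38°N, 110°E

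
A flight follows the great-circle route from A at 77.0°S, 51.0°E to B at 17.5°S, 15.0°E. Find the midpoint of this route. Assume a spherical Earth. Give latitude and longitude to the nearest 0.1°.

≈ 48.1°S, 21.6°E

The haversine formula gives a central angle δ ≈ 1.085 rad (62.2°) between the endpoints.
Interpolate at f = 1/2 with slerp weights a = sin((1−f)δ)/sin δ ≈ 0.584, b = sin(fδ)/sin δ ≈ 0.584.
p = a·p₁ + b·p₂ ≈ (0.621, 0.246, -0.745); φ = arcsin(p_z) ≈ -48.12°, λ = atan2(p_y, p_x) ≈ 21.64°.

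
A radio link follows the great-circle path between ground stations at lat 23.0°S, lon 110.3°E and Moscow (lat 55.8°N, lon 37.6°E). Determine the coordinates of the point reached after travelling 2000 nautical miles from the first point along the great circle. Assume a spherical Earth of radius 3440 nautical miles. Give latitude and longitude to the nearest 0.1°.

The haversine formula gives a central angle δ ≈ 1.741 rad (99.7°) between the endpoints. The total great-circle distance is δ·R ≈ 1.741 × 3440 ≈ 5989 nmi, so the target fraction is f = 2000/5989 ≈ 0.334.
Interpolate at f ≈ 0.334 with slerp weights a = sin((1−f)δ)/sin δ ≈ 0.930, b = sin(fδ)/sin δ ≈ 0.557.
p = a·p₁ + b·p₂ ≈ (-0.049, 0.994, 0.097); φ = arcsin(p_z) ≈ 5.59°, λ = atan2(p_y, p_x) ≈ 92.81°.

≈ lat 5.6°N, lon 92.8°E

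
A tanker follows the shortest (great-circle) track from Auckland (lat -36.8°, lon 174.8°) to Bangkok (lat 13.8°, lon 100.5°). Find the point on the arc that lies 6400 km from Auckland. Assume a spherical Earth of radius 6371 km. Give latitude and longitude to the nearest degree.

Convert each endpoint to a unit vector on the sphere (x = cos φ cos λ, y = cos φ sin λ, z = sin φ).
The central angle between the endpoints is δ = arccos(p₁·p₂) ≈ 1.503 rad (86.1°). The total great-circle distance is δ·R ≈ 1.503 × 6371 ≈ 9577 km, so the target fraction is f = 6400/9577 ≈ 0.668.
Interpolate at f ≈ 0.668 with slerp weights a = sin((1−f)δ)/sin δ ≈ 0.479, b = sin(fδ)/sin δ ≈ 0.846.
p = a·p₁ + b·p₂ ≈ (-0.532, 0.842, -0.085); φ = arcsin(p_z) ≈ -4.90°, λ = atan2(p_y, p_x) ≈ 122.27°.

≈ lat -5°, lon 122°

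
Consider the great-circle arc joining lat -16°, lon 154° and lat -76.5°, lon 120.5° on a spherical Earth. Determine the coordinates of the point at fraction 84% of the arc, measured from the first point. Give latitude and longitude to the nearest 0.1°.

≈ lat -67.6°, lon 136.4°

The haversine formula gives a central angle δ ≈ 1.098 rad (62.9°) between the endpoints.
Interpolate at f = 0.84 with slerp weights a = sin((1−f)δ)/sin δ ≈ 0.196, b = sin(fδ)/sin δ ≈ 0.895.
p = a·p₁ + b·p₂ ≈ (-0.276, 0.263, -0.925); φ = arcsin(p_z) ≈ -67.61°, λ = atan2(p_y, p_x) ≈ 136.37°.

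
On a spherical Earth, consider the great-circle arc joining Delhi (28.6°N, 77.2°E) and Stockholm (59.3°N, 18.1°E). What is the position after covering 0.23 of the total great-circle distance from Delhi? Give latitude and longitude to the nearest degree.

≈ 38°N, 69°E

From cos δ = sin φ₁ sin φ₂ + cos φ₁ cos φ₂ cos Δλ, the central angle is δ ≈ 0.874 rad (50.1°).
Interpolate at f = 0.23 with slerp weights a = sin((1−f)δ)/sin δ ≈ 0.813, b = sin(fδ)/sin δ ≈ 0.260.
p = a·p₁ + b·p₂ ≈ (0.284, 0.737, 0.613); φ = arcsin(p_z) ≈ 37.80°, λ = atan2(p_y, p_x) ≈ 68.90°.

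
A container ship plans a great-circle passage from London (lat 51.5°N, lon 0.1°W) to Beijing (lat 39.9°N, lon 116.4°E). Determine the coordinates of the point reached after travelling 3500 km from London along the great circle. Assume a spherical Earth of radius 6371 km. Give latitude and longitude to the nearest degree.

≈ lat 63°N, lon 57°E

Convert each endpoint to a unit vector on the sphere (x = cos φ cos λ, y = cos φ sin λ, z = sin φ).
The central angle between the endpoints is δ = arccos(p₁·p₂) ≈ 1.278 rad (73.2°). The total great-circle distance is δ·R ≈ 1.278 × 6371 ≈ 8140 km, so the target fraction is f = 3500/8140 ≈ 0.430.
Interpolate at f ≈ 0.430 with slerp weights a = sin((1−f)δ)/sin δ ≈ 0.695, b = sin(fδ)/sin δ ≈ 0.545.
p = a·p₁ + b·p₂ ≈ (0.247, 0.374, 0.894); φ = arcsin(p_z) ≈ 63.38°, λ = atan2(p_y, p_x) ≈ 56.58°.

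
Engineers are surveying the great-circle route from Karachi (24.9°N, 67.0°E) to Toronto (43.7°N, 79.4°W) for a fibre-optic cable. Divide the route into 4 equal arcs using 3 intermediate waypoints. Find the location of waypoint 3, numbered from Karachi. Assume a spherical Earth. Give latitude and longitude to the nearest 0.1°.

Write both endpoints as unit vectors p₁, p₂ with components (cos φ cos λ, cos φ sin λ, sin φ).
The central angle between the endpoints is δ = arccos(p₁·p₂) ≈ 1.829 rad (104.8°).
Interpolate at f = 3/4 with slerp weights a = sin((1−f)δ)/sin δ ≈ 0.457, b = sin(fδ)/sin δ ≈ 1.014.
p = a·p₁ + b·p₂ ≈ (0.297, -0.339, 0.893); φ = arcsin(p_z) ≈ 63.21°, λ = atan2(p_y, p_x) ≈ -48.83°.

≈ (63.2°N, 48.8°W)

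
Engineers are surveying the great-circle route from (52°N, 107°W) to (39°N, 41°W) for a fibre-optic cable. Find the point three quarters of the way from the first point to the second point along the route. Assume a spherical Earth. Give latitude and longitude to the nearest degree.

The haversine formula gives a central angle δ ≈ 0.809 rad (46.3°) between the endpoints.
Interpolate at f = 3/4 with slerp weights a = sin((1−f)δ)/sin δ ≈ 0.278, b = sin(fδ)/sin δ ≈ 0.788.
p = a·p₁ + b·p₂ ≈ (0.412, -0.565, 0.715); φ = arcsin(p_z) ≈ 45.61°, λ = atan2(p_y, p_x) ≈ -53.90°.

≈ (46°N, 54°W)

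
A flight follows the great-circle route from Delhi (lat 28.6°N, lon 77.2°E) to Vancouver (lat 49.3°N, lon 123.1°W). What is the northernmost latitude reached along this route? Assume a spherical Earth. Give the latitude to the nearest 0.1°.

The great circle lies in the plane with unit normal n̂ = (p₁ × p₂)/|p₁ × p₂|.
Here n̂_z ≈ +0.202; the vertex latitude is φ_max = arccos|n̂_z| ≈ 78.4°.
Check via Clairaut: cos φ_max = |cos φ₁| · sin C = cos(28.6°)·sin(13.3°) ≈ 0.202, again giving ≈ 78.4°.

≈ 78.4°N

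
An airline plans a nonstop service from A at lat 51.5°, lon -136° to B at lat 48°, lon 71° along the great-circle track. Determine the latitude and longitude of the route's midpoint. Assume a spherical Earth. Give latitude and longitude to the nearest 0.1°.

≈ lat 78.7°, lon 139.0°

Write both endpoints as unit vectors p₁, p₂ with components (cos φ cos λ, cos φ sin λ, sin φ).
The central angle between the endpoints is δ = arccos(p₁·p₂) ≈ 1.359 rad (77.9°).
Interpolate at f = 1/2 with slerp weights a = sin((1−f)δ)/sin δ ≈ 0.643, b = sin(fδ)/sin δ ≈ 0.643.
p = a·p₁ + b·p₂ ≈ (-0.148, 0.129, 0.981); φ = arcsin(p_z) ≈ 78.70°, λ = atan2(p_y, p_x) ≈ 138.95°.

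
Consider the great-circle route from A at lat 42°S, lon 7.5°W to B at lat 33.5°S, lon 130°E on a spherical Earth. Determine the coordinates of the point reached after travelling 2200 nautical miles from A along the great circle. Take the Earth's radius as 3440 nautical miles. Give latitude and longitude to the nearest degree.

≈ lat 65°S, lon 44°E

The haversine formula gives a central angle δ ≈ 1.658 rad (95.0°) between the endpoints. The total great-circle distance is δ·R ≈ 1.658 × 3440 ≈ 5705 nmi, so the target fraction is f = 2200/5705 ≈ 0.386.
Interpolate at f ≈ 0.386 with slerp weights a = sin((1−f)δ)/sin δ ≈ 0.855, b = sin(fδ)/sin δ ≈ 0.599.
p = a·p₁ + b·p₂ ≈ (0.309, 0.300, -0.903); φ = arcsin(p_z) ≈ -64.51°, λ = atan2(p_y, p_x) ≈ 44.16°.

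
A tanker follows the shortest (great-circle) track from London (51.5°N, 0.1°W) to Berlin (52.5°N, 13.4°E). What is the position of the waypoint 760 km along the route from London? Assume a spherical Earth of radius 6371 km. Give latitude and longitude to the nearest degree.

Write both endpoints as unit vectors p₁, p₂ with components (cos φ cos λ, cos φ sin λ, sin φ).
The central angle between the endpoints is δ = arccos(p₁·p₂) ≈ 0.146 rad (8.4°). The total great-circle distance is δ·R ≈ 0.146 × 6371 ≈ 929 km, so the target fraction is f = 760/929 ≈ 0.818.
Interpolate at f ≈ 0.818 with slerp weights a = sin((1−f)δ)/sin δ ≈ 0.183, b = sin(fδ)/sin δ ≈ 0.819.
p = a·p₁ + b·p₂ ≈ (0.599, 0.115, 0.793); φ = arcsin(p_z) ≈ 52.43°, λ = atan2(p_y, p_x) ≈ 10.90°.

≈ 52°N, 11°E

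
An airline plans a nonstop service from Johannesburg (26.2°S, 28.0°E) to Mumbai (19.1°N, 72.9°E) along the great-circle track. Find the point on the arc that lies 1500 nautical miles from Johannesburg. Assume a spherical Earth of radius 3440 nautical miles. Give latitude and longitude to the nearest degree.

From cos δ = sin φ₁ sin φ₂ + cos φ₁ cos φ₂ cos Δλ, the central angle is δ ≈ 1.097 rad (62.9°). The total great-circle distance is δ·R ≈ 1.097 × 3440 ≈ 3774 nmi, so the target fraction is f = 1500/3774 ≈ 0.397.
Interpolate at f ≈ 0.397 with slerp weights a = sin((1−f)δ)/sin δ ≈ 0.690, b = sin(fδ)/sin δ ≈ 0.475.
p = a·p₁ + b·p₂ ≈ (0.678, 0.719, -0.149); φ = arcsin(p_z) ≈ -8.59°, λ = atan2(p_y, p_x) ≈ 46.67°.

≈ 9°S, 47°E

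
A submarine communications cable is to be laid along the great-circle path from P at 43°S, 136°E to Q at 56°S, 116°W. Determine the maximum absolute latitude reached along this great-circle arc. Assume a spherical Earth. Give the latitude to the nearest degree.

The great circle lies in the plane with unit normal n̂ = (p₁ × p₂)/|p₁ × p₂|.
Here n̂_z ≈ +0.433; the vertex latitude is φ_max = arccos|n̂_z| ≈ 64.3°.

≈ 64°S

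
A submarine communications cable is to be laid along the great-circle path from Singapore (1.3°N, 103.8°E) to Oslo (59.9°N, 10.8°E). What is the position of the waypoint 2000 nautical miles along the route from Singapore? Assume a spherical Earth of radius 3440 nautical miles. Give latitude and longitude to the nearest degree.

≈ 30°N, 85°E

From cos δ = sin φ₁ sin φ₂ + cos φ₁ cos φ₂ cos Δλ, the central angle is δ ≈ 1.577 rad (90.4°). The total great-circle distance is δ·R ≈ 1.577 × 3440 ≈ 5426 nmi, so the target fraction is f = 2000/5426 ≈ 0.369.
Interpolate at f ≈ 0.369 with slerp weights a = sin((1−f)δ)/sin δ ≈ 0.839, b = sin(fδ)/sin δ ≈ 0.549.
p = a·p₁ + b·p₂ ≈ (0.070, 0.867, 0.494); φ = arcsin(p_z) ≈ 29.62°, λ = atan2(p_y, p_x) ≈ 85.36°.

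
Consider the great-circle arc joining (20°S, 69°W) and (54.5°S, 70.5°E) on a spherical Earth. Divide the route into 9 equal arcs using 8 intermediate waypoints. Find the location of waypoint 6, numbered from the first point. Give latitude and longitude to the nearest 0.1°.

The haversine formula gives a central angle δ ≈ 1.708 rad (97.8°) between the endpoints.
Interpolate at f = 6/9 with slerp weights a = sin((1−f)δ)/sin δ ≈ 0.544, b = sin(fδ)/sin δ ≈ 0.917.
p = a·p₁ + b·p₂ ≈ (0.361, 0.024, -0.932); φ = arcsin(p_z) ≈ -68.79°, λ = atan2(p_y, p_x) ≈ 3.87°.

≈ (68.8°S, 3.9°E)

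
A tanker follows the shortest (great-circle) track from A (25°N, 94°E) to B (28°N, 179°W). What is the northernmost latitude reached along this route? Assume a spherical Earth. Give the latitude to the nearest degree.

The great circle lies in the plane with unit normal n̂ = (p₁ × p₂)/|p₁ × p₂|.
Here n̂_z ≈ +0.823; the vertex latitude is φ_max = arccos|n̂_z| ≈ 34.6°.
Check via Clairaut: cos φ_max = |cos φ₁| · sin C = cos(25.0°)·sin(65.3°) ≈ 0.823, again giving ≈ 34.6°.

≈ 35°N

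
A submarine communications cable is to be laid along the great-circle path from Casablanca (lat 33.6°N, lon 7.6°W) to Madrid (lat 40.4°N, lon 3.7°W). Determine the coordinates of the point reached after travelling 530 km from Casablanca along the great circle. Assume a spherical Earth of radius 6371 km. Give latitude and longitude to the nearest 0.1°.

Write both endpoints as unit vectors p₁, p₂ with components (cos φ cos λ, cos φ sin λ, sin φ).
The central angle between the endpoints is δ = arccos(p₁·p₂) ≈ 0.131 rad (7.5°). The total great-circle distance is δ·R ≈ 0.131 × 6371 ≈ 831 km, so the target fraction is f = 530/831 ≈ 0.637.
Interpolate at f ≈ 0.637 with slerp weights a = sin((1−f)δ)/sin δ ≈ 0.363, b = sin(fδ)/sin δ ≈ 0.639.
p = a·p₁ + b·p₂ ≈ (0.785, -0.071, 0.615); φ = arcsin(p_z) ≈ 37.95°, λ = atan2(p_y, p_x) ≈ -5.20°.

≈ lat 37.9°N, lon 5.2°W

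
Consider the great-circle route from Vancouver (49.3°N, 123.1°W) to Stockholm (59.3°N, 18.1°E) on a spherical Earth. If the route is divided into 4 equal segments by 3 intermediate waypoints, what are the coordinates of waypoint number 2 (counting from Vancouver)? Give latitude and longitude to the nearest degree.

≈ 76°N, 72°W

From cos δ = sin φ₁ sin φ₂ + cos φ₁ cos φ₂ cos Δλ, the central angle is δ ≈ 1.168 rad (66.9°).
Interpolate at f = 2/4 with slerp weights a = sin((1−f)δ)/sin δ ≈ 0.599, b = sin(fδ)/sin δ ≈ 0.599.
p = a·p₁ + b·p₂ ≈ (0.077, -0.232, 0.970); φ = arcsin(p_z) ≈ 75.83°, λ = atan2(p_y, p_x) ≈ -71.57°.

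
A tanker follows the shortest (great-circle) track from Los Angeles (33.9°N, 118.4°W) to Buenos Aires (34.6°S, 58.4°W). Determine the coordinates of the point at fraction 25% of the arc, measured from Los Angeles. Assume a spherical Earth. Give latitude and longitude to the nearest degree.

Write both endpoints as unit vectors p₁, p₂ with components (cos φ cos λ, cos φ sin λ, sin φ).
The central angle between the endpoints is δ = arccos(p₁·p₂) ≈ 1.546 rad (88.6°).
Interpolate at f = 0.25 with slerp weights a = sin((1−f)δ)/sin δ ≈ 0.917, b = sin(fδ)/sin δ ≈ 0.377.
p = a·p₁ + b·p₂ ≈ (-0.199, -0.934, 0.297); φ = arcsin(p_z) ≈ 17.29°, λ = atan2(p_y, p_x) ≈ -102.05°.

≈ 17°N, 102°W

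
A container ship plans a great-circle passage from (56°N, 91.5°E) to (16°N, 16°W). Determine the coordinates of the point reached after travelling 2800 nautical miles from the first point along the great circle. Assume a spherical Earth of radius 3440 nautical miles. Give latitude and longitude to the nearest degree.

Convert each endpoint to a unit vector on the sphere (x = cos φ cos λ, y = cos φ sin λ, z = sin φ).
The central angle between the endpoints is δ = arccos(p₁·p₂) ≈ 1.504 rad (86.2°). The total great-circle distance is δ·R ≈ 1.504 × 3440 ≈ 5173 nmi, so the target fraction is f = 2800/5173 ≈ 0.541.
Interpolate at f ≈ 0.541 with slerp weights a = sin((1−f)δ)/sin δ ≈ 0.638, b = sin(fδ)/sin δ ≈ 0.729.
p = a·p₁ + b·p₂ ≈ (0.664, 0.164, 0.730); φ = arcsin(p_z) ≈ 46.86°, λ = atan2(p_y, p_x) ≈ 13.84°.

≈ (47°N, 14°E)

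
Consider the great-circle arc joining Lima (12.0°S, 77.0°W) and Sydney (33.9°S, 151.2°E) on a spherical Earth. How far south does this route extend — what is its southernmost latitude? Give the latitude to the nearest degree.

≈ 48°S

The great circle lies in the plane with unit normal n̂ = (p₁ × p₂)/|p₁ × p₂|.
Here n̂_z ≈ -0.669; the vertex latitude is φ_max = arccos|n̂_z| ≈ 48.0°.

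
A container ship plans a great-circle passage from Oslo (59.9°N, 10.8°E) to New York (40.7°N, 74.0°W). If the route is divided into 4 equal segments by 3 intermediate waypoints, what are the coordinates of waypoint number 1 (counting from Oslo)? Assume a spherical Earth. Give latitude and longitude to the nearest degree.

≈ 62°N, 16°W

Convert each endpoint to a unit vector on the sphere (x = cos φ cos λ, y = cos φ sin λ, z = sin φ).
The central angle between the endpoints is δ = arccos(p₁·p₂) ≈ 0.929 rad (53.2°).
Interpolate at f = 1/4 with slerp weights a = sin((1−f)δ)/sin δ ≈ 0.801, b = sin(fδ)/sin δ ≈ 0.287.
p = a·p₁ + b·p₂ ≈ (0.455, -0.134, 0.880); φ = arcsin(p_z) ≈ 61.70°, λ = atan2(p_y, p_x) ≈ -16.43°.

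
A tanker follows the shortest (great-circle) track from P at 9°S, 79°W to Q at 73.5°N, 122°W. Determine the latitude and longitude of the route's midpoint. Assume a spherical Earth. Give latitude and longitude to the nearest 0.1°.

≈ 33.5°N, 88.2°W

Convert each endpoint to a unit vector on the sphere (x = cos φ cos λ, y = cos φ sin λ, z = sin φ).
The central angle between the endpoints is δ = arccos(p₁·p₂) ≈ 1.516 rad (86.8°).
Interpolate at f = 1/2 with slerp weights a = sin((1−f)δ)/sin δ ≈ 0.688, b = sin(fδ)/sin δ ≈ 0.688.
p = a·p₁ + b·p₂ ≈ (0.026, -0.833, 0.552); φ = arcsin(p_z) ≈ 33.53°, λ = atan2(p_y, p_x) ≈ -88.20°.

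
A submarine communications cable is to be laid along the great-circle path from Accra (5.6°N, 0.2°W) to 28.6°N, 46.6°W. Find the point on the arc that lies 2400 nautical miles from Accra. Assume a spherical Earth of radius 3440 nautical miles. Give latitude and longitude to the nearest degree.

≈ 25°N, 37°W

From cos δ = sin φ₁ sin φ₂ + cos φ₁ cos φ₂ cos Δλ, the central angle is δ ≈ 0.864 rad (49.5°). The total great-circle distance is δ·R ≈ 0.864 × 3440 ≈ 2973 nmi, so the target fraction is f = 2400/2973 ≈ 0.807.
Interpolate at f ≈ 0.807 with slerp weights a = sin((1−f)δ)/sin δ ≈ 0.218, b = sin(fδ)/sin δ ≈ 0.845.
p = a·p₁ + b·p₂ ≈ (0.726, -0.540, 0.426); φ = arcsin(p_z) ≈ 25.19°, λ = atan2(p_y, p_x) ≈ -36.61°.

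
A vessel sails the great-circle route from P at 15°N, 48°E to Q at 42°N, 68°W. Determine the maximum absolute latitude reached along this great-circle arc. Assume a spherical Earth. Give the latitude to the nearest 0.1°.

The great circle lies in the plane with unit normal n̂ = (p₁ × p₂)/|p₁ × p₂|.
Here n̂_z ≈ -0.652; the vertex latitude is φ_max = arccos|n̂_z| ≈ 49.3°.
Check via Clairaut: cos φ_max = |cos φ₁| · sin C = cos(15.0°)·sin(42.4°) ≈ 0.652, again giving ≈ 49.3°.

≈ 49.3°N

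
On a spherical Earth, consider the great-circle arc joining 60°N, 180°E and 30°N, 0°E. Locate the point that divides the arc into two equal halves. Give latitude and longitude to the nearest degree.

Convert each endpoint to a unit vector on the sphere (x = cos φ cos λ, y = cos φ sin λ, z = sin φ).
The central angle between the endpoints is δ = arccos(p₁·p₂) ≈ 1.571 rad (90.0°).
Interpolate at f = 1/2 with slerp weights a = sin((1−f)δ)/sin δ ≈ 0.707, b = sin(fδ)/sin δ ≈ 0.707.
p = a·p₁ + b·p₂ ≈ (0.259, 0.000, 0.966); φ = arcsin(p_z) ≈ 75.00°, λ = atan2(p_y, p_x) ≈ 0.00°.

≈ 75°N, 0°E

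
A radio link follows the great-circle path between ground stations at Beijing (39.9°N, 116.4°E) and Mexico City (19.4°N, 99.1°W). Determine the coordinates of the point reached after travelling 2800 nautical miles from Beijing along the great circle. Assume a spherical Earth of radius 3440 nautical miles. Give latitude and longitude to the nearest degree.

≈ 63°N, 173°W

Convert each endpoint to a unit vector on the sphere (x = cos φ cos λ, y = cos φ sin λ, z = sin φ).
The central angle between the endpoints is δ = arccos(p₁·p₂) ≈ 1.956 rad (112.1°). The total great-circle distance is δ·R ≈ 1.956 × 3440 ≈ 6730 nmi, so the target fraction is f = 2800/6730 ≈ 0.416.
Interpolate at f ≈ 0.416 with slerp weights a = sin((1−f)δ)/sin δ ≈ 0.982, b = sin(fδ)/sin δ ≈ 0.785.
p = a·p₁ + b·p₂ ≈ (-0.452, -0.056, 0.890); φ = arcsin(p_z) ≈ 62.91°, λ = atan2(p_y, p_x) ≈ -172.91°.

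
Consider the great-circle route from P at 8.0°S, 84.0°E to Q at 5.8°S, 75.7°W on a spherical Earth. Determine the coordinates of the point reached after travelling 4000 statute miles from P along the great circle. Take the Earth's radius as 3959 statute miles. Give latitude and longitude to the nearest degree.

≈ 33°S, 27°E

From cos δ = sin φ₁ sin φ₂ + cos φ₁ cos φ₂ cos Δλ, the central angle is δ ≈ 2.714 rad (155.5°). The total great-circle distance is δ·R ≈ 2.714 × 3959 ≈ 10744 mi, so the target fraction is f = 4000/10744 ≈ 0.372.
Interpolate at f ≈ 0.372 with slerp weights a = sin((1−f)δ)/sin δ ≈ 2.390, b = sin(fδ)/sin δ ≈ 2.042.
p = a·p₁ + b·p₂ ≈ (0.749, 0.385, -0.539); φ = arcsin(p_z) ≈ -32.62°, λ = atan2(p_y, p_x) ≈ 27.19°.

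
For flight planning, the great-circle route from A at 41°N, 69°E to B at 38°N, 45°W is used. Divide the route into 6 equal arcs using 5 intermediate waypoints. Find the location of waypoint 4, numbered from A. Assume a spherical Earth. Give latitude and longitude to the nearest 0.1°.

≈ 53.5°N, 12.9°W

Convert each endpoint to a unit vector on the sphere (x = cos φ cos λ, y = cos φ sin λ, z = sin φ).
The central angle between the endpoints is δ = arccos(p₁·p₂) ≈ 1.408 rad (80.7°).
Interpolate at f = 4/6 with slerp weights a = sin((1−f)δ)/sin δ ≈ 0.458, b = sin(fδ)/sin δ ≈ 0.818.
p = a·p₁ + b·p₂ ≈ (0.580, -0.133, 0.804); φ = arcsin(p_z) ≈ 53.52°, λ = atan2(p_y, p_x) ≈ -12.89°.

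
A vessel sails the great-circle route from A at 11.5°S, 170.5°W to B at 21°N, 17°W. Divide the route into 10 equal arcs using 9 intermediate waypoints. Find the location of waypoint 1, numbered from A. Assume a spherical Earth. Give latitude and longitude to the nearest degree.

≈ 5°S, 156°W

From cos δ = sin φ₁ sin φ₂ + cos φ₁ cos φ₂ cos Δλ, the central angle is δ ≈ 2.669 rad (152.9°).
Interpolate at f = 1/10 with slerp weights a = sin((1−f)δ)/sin δ ≈ 1.480, b = sin(fδ)/sin δ ≈ 0.579.
p = a·p₁ + b·p₂ ≈ (-0.913, -0.397, -0.088); φ = arcsin(p_z) ≈ -5.03°, λ = atan2(p_y, p_x) ≈ -156.49°.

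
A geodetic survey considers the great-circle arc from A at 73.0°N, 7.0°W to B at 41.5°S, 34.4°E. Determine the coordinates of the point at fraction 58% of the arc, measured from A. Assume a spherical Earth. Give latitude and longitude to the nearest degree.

≈ 7°N, 25°E

Convert each endpoint to a unit vector on the sphere (x = cos φ cos λ, y = cos φ sin λ, z = sin φ).
The central angle between the endpoints is δ = arccos(p₁·p₂) ≈ 2.059 rad (118.0°).
Interpolate at f = 0.58 with slerp weights a = sin((1−f)δ)/sin δ ≈ 0.862, b = sin(fδ)/sin δ ≈ 1.053.
p = a·p₁ + b·p₂ ≈ (0.901, 0.415, 0.126); φ = arcsin(p_z) ≈ 7.26°, λ = atan2(p_y, p_x) ≈ 24.73°.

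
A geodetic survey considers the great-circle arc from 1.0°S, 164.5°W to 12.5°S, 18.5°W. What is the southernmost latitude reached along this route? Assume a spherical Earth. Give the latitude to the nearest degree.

≈ 23°S

The great circle lies in the plane with unit normal n̂ = (p₁ × p₂)/|p₁ × p₂|.
Here n̂_z ≈ +0.921; the vertex latitude is φ_max = arccos|n̂_z| ≈ 22.9°.
Check via Clairaut: cos φ_max = |cos φ₁| · sin C = cos(1.0°)·sin(112.9°) ≈ 0.921, again giving ≈ 22.9°.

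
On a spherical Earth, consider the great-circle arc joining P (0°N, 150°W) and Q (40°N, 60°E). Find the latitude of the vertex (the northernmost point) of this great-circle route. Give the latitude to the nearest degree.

The great circle lies in the plane with unit normal n̂ = (p₁ × p₂)/|p₁ × p₂|.
Here n̂_z ≈ -0.512; the vertex latitude is φ_max = arccos|n̂_z| ≈ 59.2°.
Check via Clairaut: cos φ_max = |cos φ₁| · sin C = cos(0.0°)·sin(30.8°) ≈ 0.512, again giving ≈ 59.2°.

≈ 59°N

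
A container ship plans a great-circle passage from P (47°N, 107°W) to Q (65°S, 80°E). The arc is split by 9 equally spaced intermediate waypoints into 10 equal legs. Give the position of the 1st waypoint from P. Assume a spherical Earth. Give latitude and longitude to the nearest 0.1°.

≈ (31.0°N, 110.0°W)

Convert each endpoint to a unit vector on the sphere (x = cos φ cos λ, y = cos φ sin λ, z = sin φ).
The central angle between the endpoints is δ = arccos(p₁·p₂) ≈ 2.821 rad (161.6°).
Interpolate at f = 1/10 with slerp weights a = sin((1−f)δ)/sin δ ≈ 1.797, b = sin(fδ)/sin δ ≈ 0.882.
p = a·p₁ + b·p₂ ≈ (-0.294, -0.805, 0.515); φ = arcsin(p_z) ≈ 31.01°, λ = atan2(p_y, p_x) ≈ -110.04°.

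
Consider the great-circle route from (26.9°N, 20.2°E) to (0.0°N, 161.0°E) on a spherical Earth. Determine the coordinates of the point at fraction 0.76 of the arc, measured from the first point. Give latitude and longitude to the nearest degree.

From cos δ = sin φ₁ sin φ₂ + cos φ₁ cos φ₂ cos Δλ, the central angle is δ ≈ 2.334 rad (133.7°).
Interpolate at f = 0.76 with slerp weights a = sin((1−f)δ)/sin δ ≈ 0.735, b = sin(fδ)/sin δ ≈ 1.355.
p = a·p₁ + b·p₂ ≈ (-0.666, 0.668, 0.333); φ = arcsin(p_z) ≈ 19.42°, λ = atan2(p_y, p_x) ≈ 134.94°.

≈ (19°N, 135°E)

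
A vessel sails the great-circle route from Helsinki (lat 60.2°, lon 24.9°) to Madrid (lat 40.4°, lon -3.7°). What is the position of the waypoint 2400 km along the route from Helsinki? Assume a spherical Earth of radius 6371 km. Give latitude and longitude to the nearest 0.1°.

Convert each endpoint to a unit vector on the sphere (x = cos φ cos λ, y = cos φ sin λ, z = sin φ).
The central angle between the endpoints is δ = arccos(p₁·p₂) ≈ 0.463 rad (26.5°). The total great-circle distance is δ·R ≈ 0.463 × 6371 ≈ 2950 km, so the target fraction is f = 2400/2950 ≈ 0.814.
Interpolate at f ≈ 0.814 with slerp weights a = sin((1−f)δ)/sin δ ≈ 0.193, b = sin(fδ)/sin δ ≈ 0.824.
p = a·p₁ + b·p₂ ≈ (0.713, -0.000, 0.701); φ = arcsin(p_z) ≈ 44.53°, λ = atan2(p_y, p_x) ≈ -0.01°.

≈ lat 44.5°, lon 0.0°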